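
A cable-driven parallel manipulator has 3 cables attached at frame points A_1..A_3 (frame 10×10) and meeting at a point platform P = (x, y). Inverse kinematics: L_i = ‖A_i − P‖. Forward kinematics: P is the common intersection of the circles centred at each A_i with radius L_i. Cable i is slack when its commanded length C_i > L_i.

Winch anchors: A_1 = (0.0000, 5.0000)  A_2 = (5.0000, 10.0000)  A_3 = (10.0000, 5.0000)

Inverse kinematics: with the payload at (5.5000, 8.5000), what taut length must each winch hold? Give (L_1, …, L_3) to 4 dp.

L_1 = √((0.0000−5.5000)² + (5.0000−8.5000)²) = 6.5192
L_2 = √((5.0000−5.5000)² + (10.0000−8.5000)²) = 1.5811
L_3 = √((10.0000−5.5000)² + (5.0000−8.5000)²) = 5.7009

(6.5192, 1.5811, 5.7009)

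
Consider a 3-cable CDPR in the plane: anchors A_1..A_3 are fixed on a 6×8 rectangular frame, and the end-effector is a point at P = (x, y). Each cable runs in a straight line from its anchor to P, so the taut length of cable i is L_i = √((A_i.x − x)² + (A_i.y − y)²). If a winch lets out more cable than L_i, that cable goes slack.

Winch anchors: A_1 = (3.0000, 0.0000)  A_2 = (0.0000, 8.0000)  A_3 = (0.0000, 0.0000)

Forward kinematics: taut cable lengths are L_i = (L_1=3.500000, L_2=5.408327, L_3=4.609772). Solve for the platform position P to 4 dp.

expand ‖A_i−P‖²=L_i² and subtract eq 1 (k_i ≔ ‖A_i‖²−L_i²)
k_1 = 9.0000+0.0000−12.2500 = -3.2500
eq1−eq2 → [6.0000  -16.0000]·P = -38.0000
eq1−eq3 → [6.0000  0.0000]·P = 18.0000
2×2 solve → P = (3.0000, 3.5000)

(3.0000, 3.5000)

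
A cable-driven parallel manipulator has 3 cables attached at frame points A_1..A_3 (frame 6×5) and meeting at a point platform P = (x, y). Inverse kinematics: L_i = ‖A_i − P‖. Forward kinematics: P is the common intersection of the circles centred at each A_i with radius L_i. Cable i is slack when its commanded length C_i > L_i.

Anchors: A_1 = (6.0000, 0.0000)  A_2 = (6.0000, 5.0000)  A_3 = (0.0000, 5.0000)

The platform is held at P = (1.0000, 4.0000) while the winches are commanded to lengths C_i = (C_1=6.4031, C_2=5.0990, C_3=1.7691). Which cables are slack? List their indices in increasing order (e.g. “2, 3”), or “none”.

3

cable 1: √((5.0000)²+(-4.0000)²)=6.4031, C_1=6.4031: taut
cable 2: √((5.0000)²+(1.0000)²)=5.0990, C_2=5.0990: taut
cable 3: √((-1.0000)²+(1.0000)²)=1.4142, C_3=1.7691: slack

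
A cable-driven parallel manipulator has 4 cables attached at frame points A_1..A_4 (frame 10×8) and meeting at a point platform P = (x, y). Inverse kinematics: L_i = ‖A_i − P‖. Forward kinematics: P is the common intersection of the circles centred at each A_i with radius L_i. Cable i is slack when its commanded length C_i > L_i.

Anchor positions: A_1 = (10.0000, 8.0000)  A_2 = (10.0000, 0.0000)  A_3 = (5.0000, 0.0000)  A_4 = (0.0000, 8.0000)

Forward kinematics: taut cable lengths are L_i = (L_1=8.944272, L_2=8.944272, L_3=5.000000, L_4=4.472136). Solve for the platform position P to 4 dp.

(2.0000, 4.0000)

each cable: (A_i−P)·(A_i−P) = L_i²; let c_i = ‖A_i‖²−L_i²
c_1 = 100.0000+64.0000−80.0000 = 84.0000
row 1: 0.0000x + 16.0000y = 64.0000  (c_2=20.0000)
row 2: 10.0000x + 16.0000y = 84.0000  (c_3=0.0000)
row 3: 20.0000x + 0.0000y = 40.0000  (c_4=44.0000)
Cramer on rows 1–2 → x = 2.0000, y = 4.0000
check cable 4: ‖A_4−P‖² = 20.0000 ≈ L_4² = 20.0000 ✓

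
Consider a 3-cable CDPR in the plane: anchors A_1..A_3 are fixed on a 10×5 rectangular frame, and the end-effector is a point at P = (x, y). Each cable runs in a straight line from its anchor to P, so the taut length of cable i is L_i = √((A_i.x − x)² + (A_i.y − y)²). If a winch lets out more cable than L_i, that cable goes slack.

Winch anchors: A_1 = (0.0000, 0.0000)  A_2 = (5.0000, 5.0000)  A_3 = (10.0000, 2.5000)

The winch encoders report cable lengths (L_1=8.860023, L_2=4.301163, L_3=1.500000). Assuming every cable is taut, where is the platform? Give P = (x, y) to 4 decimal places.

each cable: (A_i−P)·(A_i−P) = L_i²; let k_i = ‖A_i‖²−L_i²
k_1 = 0.0000+0.0000−78.5000 = -78.5000
row 1: -10.0000x − 10.0000y = -110.0000  (k_2=31.5000)
row 2: -20.0000x − 5.0000y = -182.5000  (k_3=104.0000)
Cramer on rows 1–2 → x = 8.5000, y = 2.5000

(8.5000, 2.5000)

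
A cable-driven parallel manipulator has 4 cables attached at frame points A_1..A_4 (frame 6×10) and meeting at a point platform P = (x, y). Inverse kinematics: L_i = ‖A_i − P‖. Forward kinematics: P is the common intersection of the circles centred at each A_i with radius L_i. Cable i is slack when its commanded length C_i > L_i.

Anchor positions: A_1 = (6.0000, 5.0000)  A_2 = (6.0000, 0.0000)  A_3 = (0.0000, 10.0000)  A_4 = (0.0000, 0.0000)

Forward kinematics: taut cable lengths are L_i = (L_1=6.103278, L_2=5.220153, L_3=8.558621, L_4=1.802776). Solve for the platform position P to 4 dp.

each cable: (A_i−P)·(A_i−P) = L_i²; let c_i = ‖A_i‖²−L_i²
c_1 = 36.0000+25.0000−37.2500 = 23.7500
row 1: 0.0000x + 10.0000y = 15.0000  (c_2=8.7500)
row 2: 12.0000x − 10.0000y = -3.0000  (c_3=26.7500)
row 3: 12.0000x + 10.0000y = 27.0000  (c_4=-3.2500)
Cramer on rows 1–2 → x = 1.0000, y = 1.5000
check cable 4: ‖A_4−P‖² = 3.2500 ≈ L_4² = 3.2500 ✓

(1.0000, 1.5000)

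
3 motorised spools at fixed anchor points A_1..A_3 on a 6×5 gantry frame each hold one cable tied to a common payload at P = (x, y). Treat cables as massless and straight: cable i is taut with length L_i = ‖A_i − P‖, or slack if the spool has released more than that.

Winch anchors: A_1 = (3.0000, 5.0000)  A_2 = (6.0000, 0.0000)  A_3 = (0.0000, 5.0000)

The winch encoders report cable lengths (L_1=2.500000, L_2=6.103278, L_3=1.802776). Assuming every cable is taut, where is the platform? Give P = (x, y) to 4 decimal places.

each cable: (A_i−P)·(A_i−P) = L_i²; let c_i = ‖A_i‖²−L_i²
c_1 = 9.0000+25.0000−6.2500 = 27.7500
row 1: -6.0000x + 10.0000y = 29.0000  (c_2=-1.2500)
row 2: 6.0000x + 0.0000y = 6.0000  (c_3=21.7500)
Cramer on rows 1–2 → x = 1.0000, y = 3.5000

(1.0000, 3.5000)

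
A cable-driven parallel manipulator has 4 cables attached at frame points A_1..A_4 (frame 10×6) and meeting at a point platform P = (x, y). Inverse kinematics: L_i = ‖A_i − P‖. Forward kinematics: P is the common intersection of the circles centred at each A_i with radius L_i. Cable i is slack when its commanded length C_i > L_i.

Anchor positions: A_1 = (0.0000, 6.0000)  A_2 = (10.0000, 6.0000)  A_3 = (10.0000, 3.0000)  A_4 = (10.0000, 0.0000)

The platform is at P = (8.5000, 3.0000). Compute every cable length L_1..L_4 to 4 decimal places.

L_1: Δ = A_1−P = (-8.5000, 3.0000) → ‖Δ‖ = √81.2500 = 9.0139
L_2: Δ = A_2−P = (1.5000, 3.0000) → ‖Δ‖ = √11.2500 = 3.3541
L_3: Δ = A_3−P = (1.5000, 0.0000) → ‖Δ‖ = √2.2500 = 1.5000
L_4: Δ = A_4−P = (1.5000, -3.0000) → ‖Δ‖ = √11.2500 = 3.3541

(9.0139, 3.3541, 1.5000, 3.3541)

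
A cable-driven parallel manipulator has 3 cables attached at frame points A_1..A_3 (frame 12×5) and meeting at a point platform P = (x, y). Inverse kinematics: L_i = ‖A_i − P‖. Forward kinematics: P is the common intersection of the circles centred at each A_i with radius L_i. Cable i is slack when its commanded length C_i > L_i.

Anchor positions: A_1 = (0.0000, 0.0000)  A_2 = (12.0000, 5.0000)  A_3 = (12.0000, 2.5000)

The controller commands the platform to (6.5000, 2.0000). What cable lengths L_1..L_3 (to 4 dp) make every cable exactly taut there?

L_1: Δ = A_1−P = (-6.5000, -2.0000) → ‖Δ‖ = √46.2500 = 6.8007
L_2: Δ = A_2−P = (5.5000, 3.0000) → ‖Δ‖ = √39.2500 = 6.2650
L_3: Δ = A_3−P = (5.5000, 0.5000) → ‖Δ‖ = √30.5000 = 5.5227

(6.8007, 6.2650, 5.5227)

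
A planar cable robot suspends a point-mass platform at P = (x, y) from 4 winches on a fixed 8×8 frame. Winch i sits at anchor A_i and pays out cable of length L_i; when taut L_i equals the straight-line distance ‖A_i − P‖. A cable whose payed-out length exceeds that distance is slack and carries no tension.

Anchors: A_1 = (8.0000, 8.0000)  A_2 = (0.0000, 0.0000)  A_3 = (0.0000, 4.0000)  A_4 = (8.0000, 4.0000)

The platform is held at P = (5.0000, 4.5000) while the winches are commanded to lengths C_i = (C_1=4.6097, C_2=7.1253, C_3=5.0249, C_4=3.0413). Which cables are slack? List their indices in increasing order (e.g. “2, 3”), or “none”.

cable 1: L_1 = ‖A_1−P‖ = 4.6098;  C_1 = 4.6097 → taut
cable 2: L_2 = ‖A_2−P‖ = 6.7268;  C_2 = 7.1253 → slack
cable 3: L_3 = ‖A_3−P‖ = 5.0249;  C_3 = 5.0249 → taut
cable 4: L_4 = ‖A_4−P‖ = 3.0414;  C_4 = 3.0413 → taut

2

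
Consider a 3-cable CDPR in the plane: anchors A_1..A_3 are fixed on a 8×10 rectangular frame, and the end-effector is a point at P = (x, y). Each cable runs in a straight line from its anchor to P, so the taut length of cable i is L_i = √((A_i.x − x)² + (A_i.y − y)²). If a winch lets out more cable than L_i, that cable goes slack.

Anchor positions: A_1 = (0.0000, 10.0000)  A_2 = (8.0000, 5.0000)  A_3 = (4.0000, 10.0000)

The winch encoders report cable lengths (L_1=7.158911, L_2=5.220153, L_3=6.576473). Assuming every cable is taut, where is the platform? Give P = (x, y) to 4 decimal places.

each cable: (A_i−P)·(A_i−P) = L_i²; let c_i = ‖A_i‖²−L_i²
c_1 = 0.0000+100.0000−51.2500 = 48.7500
row 1: -16.0000x + 10.0000y = -13.0000  (c_2=61.7500)
row 2: -8.0000x + 0.0000y = -24.0000  (c_3=72.7500)
Cramer on rows 1–2 → x = 3.0000, y = 3.5000

(3.0000, 3.5000)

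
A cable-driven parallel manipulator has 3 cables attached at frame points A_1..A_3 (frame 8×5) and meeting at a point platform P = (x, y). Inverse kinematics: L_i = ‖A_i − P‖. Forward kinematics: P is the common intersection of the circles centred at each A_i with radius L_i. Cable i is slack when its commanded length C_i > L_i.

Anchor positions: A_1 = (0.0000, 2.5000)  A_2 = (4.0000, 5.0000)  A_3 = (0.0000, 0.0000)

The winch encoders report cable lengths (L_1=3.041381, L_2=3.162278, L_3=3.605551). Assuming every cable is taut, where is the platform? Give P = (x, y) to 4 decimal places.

circle eqns → linear via eq_j − eq_1; set q_j = A_j·A_j − L_j²
q_1 = 0.0000+6.2500−9.2500 = -3.0000
-8.0000·x − 5.0000·y = q_1−q_2 = -34.0000
0.0000·x + 5.0000·y = q_1−q_3 = 10.0000
solve first two rows → x=3.0000, y=2.0000

(3.0000, 2.0000)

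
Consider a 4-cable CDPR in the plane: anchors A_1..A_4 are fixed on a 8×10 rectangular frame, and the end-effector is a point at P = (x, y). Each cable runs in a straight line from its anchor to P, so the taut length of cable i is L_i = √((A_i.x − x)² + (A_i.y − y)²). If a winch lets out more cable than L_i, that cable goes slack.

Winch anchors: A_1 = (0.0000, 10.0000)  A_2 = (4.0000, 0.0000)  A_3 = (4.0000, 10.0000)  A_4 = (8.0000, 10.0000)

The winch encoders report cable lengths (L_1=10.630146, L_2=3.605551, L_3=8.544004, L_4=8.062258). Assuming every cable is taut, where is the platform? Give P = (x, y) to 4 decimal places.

(7.0000, 2.0000)

circle eqns → linear via eq_j − eq_1; set q_j = A_j·A_j − L_j²
q_1 = 0.0000+100.0000−113.0000 = -13.0000
-8.0000·x + 20.0000·y = q_1−q_2 = -16.0000
-8.0000·x + 0.0000·y = q_1−q_3 = -56.0000
-16.0000·x + 0.0000·y = q_1−q_4 = -112.0000
solve first two rows → x=7.0000, y=2.0000
check cable 4: ‖A_4−P‖² = 65.0000 ≈ L_4² = 65.0000 ✓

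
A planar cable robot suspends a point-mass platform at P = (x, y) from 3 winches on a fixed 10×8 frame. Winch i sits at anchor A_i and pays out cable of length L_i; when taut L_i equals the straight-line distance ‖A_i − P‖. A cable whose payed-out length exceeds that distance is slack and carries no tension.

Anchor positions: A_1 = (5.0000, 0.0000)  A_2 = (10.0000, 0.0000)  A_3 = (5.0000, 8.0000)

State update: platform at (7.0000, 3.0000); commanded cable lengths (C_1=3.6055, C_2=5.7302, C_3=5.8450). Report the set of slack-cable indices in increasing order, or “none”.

i=1: geometric 3.6056 vs commanded 3.6055 ⇒ taut
i=2: geometric 4.2426 vs commanded 5.7302 ⇒ slack
i=3: geometric 5.3852 vs commanded 5.8450 ⇒ slack

2, 3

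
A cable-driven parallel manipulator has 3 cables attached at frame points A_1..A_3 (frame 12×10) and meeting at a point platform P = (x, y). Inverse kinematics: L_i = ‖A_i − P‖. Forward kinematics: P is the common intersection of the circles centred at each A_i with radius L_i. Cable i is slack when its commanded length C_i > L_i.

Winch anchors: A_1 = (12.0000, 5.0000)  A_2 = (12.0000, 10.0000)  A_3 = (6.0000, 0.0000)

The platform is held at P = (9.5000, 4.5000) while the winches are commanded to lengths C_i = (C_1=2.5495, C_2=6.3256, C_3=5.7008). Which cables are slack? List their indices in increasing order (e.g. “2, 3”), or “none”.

2

cable 1: L_1 = ‖A_1−P‖ = 2.5495;  C_1 = 2.5495 → taut
cable 2: L_2 = ‖A_2−P‖ = 6.0415;  C_2 = 6.3256 → slack
cable 3: L_3 = ‖A_3−P‖ = 5.7009;  C_3 = 5.7008 → taut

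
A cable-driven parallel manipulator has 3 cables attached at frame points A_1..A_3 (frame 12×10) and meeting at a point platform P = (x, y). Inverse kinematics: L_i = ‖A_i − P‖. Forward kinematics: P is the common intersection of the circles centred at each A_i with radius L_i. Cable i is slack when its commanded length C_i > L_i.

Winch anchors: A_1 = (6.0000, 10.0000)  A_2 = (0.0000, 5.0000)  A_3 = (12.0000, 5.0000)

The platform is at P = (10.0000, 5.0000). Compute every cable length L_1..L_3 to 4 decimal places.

(6.4031, 10.0000, 2.0000)

cable 1: Δx=-4.0000, Δy=5.0000; L_1 = √(Δx²+Δy²) = 6.4031
cable 2: Δx=-10.0000, Δy=0.0000; L_2 = √(Δx²+Δy²) = 10.0000
cable 3: Δx=2.0000, Δy=0.0000; L_3 = √(Δx²+Δy²) = 2.0000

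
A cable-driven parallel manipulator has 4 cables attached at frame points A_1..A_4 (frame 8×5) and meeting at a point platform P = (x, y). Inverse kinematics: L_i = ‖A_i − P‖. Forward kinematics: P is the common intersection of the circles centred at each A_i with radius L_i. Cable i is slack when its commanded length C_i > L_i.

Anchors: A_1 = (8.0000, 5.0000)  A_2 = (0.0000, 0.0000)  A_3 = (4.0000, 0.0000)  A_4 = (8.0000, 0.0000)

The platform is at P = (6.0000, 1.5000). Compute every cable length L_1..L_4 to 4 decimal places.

(4.0311, 6.1847, 2.5000, 2.5000)

cable 1: Δx=2.0000, Δy=3.5000; L_1 = √(Δx²+Δy²) = 4.0311
cable 2: Δx=-6.0000, Δy=-1.5000; L_2 = √(Δx²+Δy²) = 6.1847
cable 3: Δx=-2.0000, Δy=-1.5000; L_3 = √(Δx²+Δy²) = 2.5000
cable 4: Δx=2.0000, Δy=-1.5000; L_4 = √(Δx²+Δy²) = 2.5000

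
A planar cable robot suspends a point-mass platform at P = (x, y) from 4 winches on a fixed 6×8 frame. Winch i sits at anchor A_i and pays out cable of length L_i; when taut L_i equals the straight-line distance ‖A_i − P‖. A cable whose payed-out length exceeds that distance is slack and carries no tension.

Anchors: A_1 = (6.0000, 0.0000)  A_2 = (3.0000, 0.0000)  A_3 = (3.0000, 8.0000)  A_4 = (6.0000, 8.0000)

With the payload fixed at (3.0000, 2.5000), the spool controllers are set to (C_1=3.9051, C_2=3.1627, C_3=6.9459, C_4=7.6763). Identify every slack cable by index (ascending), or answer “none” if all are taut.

2, 3, 4

cable 1: √((3.0000)²+(-2.5000)²)=3.9051, C_1=3.9051: taut
cable 2: √((0.0000)²+(-2.5000)²)=2.5000, C_2=3.1627: slack
cable 3: √((0.0000)²+(5.5000)²)=5.5000, C_3=6.9459: slack
cable 4: √((3.0000)²+(5.5000)²)=6.2650, C_4=7.6763: slack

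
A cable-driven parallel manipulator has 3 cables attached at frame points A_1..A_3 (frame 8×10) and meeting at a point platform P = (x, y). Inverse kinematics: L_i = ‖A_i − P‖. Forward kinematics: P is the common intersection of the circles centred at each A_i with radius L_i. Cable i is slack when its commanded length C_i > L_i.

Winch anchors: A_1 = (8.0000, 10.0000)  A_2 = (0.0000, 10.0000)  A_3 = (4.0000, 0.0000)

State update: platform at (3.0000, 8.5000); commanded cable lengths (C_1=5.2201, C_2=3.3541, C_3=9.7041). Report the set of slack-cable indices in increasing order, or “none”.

cable 1: √((5.0000)²+(1.5000)²)=5.2202, C_1=5.2201: taut
cable 2: √((-3.0000)²+(1.5000)²)=3.3541, C_2=3.3541: taut
cable 3: √((1.0000)²+(-8.5000)²)=8.5586, C_3=9.7041: slack

3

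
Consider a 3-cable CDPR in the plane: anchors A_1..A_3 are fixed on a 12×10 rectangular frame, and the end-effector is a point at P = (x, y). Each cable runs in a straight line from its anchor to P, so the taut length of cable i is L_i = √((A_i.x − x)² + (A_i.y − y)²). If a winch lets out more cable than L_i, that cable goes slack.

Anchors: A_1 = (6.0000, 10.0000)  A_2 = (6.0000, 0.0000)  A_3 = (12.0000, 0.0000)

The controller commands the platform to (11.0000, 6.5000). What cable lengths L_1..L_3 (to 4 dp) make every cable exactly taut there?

L_1: Δ = A_1−P = (-5.0000, 3.5000) → ‖Δ‖ = √37.2500 = 6.1033
L_2: Δ = A_2−P = (-5.0000, -6.5000) → ‖Δ‖ = √67.2500 = 8.2006
L_3: Δ = A_3−P = (1.0000, -6.5000) → ‖Δ‖ = √43.2500 = 6.5765

(6.1033, 8.2006, 6.5765)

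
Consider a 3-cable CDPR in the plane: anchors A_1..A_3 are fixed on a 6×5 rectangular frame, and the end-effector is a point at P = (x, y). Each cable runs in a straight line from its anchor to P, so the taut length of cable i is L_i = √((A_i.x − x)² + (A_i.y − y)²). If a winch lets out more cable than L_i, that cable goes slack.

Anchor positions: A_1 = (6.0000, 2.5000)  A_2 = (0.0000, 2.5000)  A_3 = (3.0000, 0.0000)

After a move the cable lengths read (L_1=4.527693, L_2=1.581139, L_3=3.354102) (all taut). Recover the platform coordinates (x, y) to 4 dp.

(1.5000, 3.0000)

expand ‖A_i−P‖²=L_i² and subtract eq 1 (c_i ≔ ‖A_i‖²−L_i²)
c_1 = 36.0000+6.2500−20.5000 = 21.7500
eq1−eq2 → [12.0000  0.0000]·P = 18.0000
eq1−eq3 → [6.0000  5.0000]·P = 24.0000
2×2 solve → P = (1.5000, 3.0000)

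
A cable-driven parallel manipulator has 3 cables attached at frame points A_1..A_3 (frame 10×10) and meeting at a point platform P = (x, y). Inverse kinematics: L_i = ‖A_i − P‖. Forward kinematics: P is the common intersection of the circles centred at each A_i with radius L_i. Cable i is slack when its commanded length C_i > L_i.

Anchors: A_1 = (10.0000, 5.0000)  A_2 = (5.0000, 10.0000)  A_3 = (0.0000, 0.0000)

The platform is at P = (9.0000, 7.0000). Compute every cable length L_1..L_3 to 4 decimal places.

(2.2361, 5.0000, 11.4018)

L_1: Δ = A_1−P = (1.0000, -2.0000) → ‖Δ‖ = √5.0000 = 2.2361
L_2: Δ = A_2−P = (-4.0000, 3.0000) → ‖Δ‖ = √25.0000 = 5.0000
L_3: Δ = A_3−P = (-9.0000, -7.0000) → ‖Δ‖ = √130.0000 = 11.4018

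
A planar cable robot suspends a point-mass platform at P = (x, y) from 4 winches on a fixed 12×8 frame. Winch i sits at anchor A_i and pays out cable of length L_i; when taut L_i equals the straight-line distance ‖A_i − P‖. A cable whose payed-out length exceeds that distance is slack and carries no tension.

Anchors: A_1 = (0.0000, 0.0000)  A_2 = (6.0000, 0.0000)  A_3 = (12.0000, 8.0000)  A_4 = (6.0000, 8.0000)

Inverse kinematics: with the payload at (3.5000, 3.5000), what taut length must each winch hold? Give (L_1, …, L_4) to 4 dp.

cable 1: Δx=-3.5000, Δy=-3.5000; L_1 = √(Δx²+Δy²) = 4.9497
cable 2: Δx=2.5000, Δy=-3.5000; L_2 = √(Δx²+Δy²) = 4.3012
cable 3: Δx=8.5000, Δy=4.5000; L_3 = √(Δx²+Δy²) = 9.6177
cable 4: Δx=2.5000, Δy=4.5000; L_4 = √(Δx²+Δy²) = 5.1478

(4.9497, 4.3012, 9.6177, 5.1478)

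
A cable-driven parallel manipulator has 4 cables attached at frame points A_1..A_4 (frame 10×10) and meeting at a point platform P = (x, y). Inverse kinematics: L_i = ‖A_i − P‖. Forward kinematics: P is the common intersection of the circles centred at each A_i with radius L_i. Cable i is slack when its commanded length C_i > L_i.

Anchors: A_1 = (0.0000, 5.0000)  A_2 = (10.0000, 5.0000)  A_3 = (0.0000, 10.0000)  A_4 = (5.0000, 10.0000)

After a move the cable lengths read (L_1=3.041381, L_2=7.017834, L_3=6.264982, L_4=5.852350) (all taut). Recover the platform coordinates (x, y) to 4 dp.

circle eqns → linear via eq_j − eq_1; set c_j = A_j·A_j − L_j²
c_1 = 0.0000+25.0000−9.2500 = 15.7500
-20.0000·x + 0.0000·y = c_1−c_2 = -60.0000
0.0000·x − 10.0000·y = c_1−c_3 = -45.0000
-10.0000·x − 10.0000·y = c_1−c_4 = -75.0000
solve first two rows → x=3.0000, y=4.5000
check cable 4: ‖A_4−P‖² = 34.2500 ≈ L_4² = 34.2500 ✓

(3.0000, 4.5000)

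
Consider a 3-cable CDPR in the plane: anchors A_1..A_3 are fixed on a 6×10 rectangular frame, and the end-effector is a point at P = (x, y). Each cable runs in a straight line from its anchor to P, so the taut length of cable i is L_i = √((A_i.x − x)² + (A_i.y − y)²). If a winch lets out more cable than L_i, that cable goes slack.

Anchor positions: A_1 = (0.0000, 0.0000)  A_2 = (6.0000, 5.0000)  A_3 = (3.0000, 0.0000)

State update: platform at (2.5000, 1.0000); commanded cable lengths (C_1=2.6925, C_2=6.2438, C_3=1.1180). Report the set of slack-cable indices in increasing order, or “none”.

2

cable 1: √((-2.5000)²+(-1.0000)²)=2.6926, C_1=2.6925: taut
cable 2: √((3.5000)²+(4.0000)²)=5.3151, C_2=6.2438: slack
cable 3: √((0.5000)²+(-1.0000)²)=1.1180, C_3=1.1180: taut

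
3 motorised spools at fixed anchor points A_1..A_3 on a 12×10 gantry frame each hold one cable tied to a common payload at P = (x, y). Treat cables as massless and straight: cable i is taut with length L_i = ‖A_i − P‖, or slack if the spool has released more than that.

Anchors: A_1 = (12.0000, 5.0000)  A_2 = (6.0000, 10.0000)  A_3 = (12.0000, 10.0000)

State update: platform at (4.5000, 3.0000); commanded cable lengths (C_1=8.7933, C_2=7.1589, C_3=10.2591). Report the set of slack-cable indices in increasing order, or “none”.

i=1: geometric 7.7621 vs commanded 8.7933 ⇒ slack
i=2: geometric 7.1589 vs commanded 7.1589 ⇒ taut
i=3: geometric 10.2591 vs commanded 10.2591 ⇒ taut

1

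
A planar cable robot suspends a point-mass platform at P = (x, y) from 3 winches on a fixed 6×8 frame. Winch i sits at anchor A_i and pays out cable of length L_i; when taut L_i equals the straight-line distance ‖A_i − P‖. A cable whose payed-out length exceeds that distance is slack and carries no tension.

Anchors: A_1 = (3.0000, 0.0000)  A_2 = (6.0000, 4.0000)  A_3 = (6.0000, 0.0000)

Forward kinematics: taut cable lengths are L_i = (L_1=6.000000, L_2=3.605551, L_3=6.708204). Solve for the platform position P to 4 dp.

(3.0000, 6.0000)

each cable: (A_i−P)·(A_i−P) = L_i²; let q_i = ‖A_i‖²−L_i²
q_1 = 9.0000+0.0000−36.0000 = -27.0000
row 1: -6.0000x − 8.0000y = -66.0000  (q_2=39.0000)
row 2: -6.0000x + 0.0000y = -18.0000  (q_3=-9.0000)
Cramer on rows 1–2 → x = 3.0000, y = 6.0000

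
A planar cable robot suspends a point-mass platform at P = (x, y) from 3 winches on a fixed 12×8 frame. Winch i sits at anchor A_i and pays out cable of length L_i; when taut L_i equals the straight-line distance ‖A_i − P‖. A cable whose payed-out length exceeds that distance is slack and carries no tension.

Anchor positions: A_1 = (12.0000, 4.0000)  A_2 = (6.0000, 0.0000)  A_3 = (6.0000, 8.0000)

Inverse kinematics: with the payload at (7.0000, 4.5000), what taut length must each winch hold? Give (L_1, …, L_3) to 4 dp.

(5.0249, 4.6098, 3.6401)

L_1 = √((12.0000−7.0000)² + (4.0000−4.5000)²) = 5.0249
L_2 = √((6.0000−7.0000)² + (0.0000−4.5000)²) = 4.6098
L_3 = √((6.0000−7.0000)² + (8.0000−4.5000)²) = 3.6401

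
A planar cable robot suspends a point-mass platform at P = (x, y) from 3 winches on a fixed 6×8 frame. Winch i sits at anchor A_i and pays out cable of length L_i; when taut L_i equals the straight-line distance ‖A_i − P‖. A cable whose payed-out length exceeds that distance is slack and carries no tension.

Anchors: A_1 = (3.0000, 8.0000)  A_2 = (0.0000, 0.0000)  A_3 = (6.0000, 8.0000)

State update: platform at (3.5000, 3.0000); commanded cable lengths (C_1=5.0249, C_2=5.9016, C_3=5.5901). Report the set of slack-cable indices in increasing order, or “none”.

2

cable 1: √((-0.5000)²+(5.0000)²)=5.0249, C_1=5.0249: taut
cable 2: √((-3.5000)²+(-3.0000)²)=4.6098, C_2=5.9016: slack
cable 3: √((2.5000)²+(5.0000)²)=5.5902, C_3=5.5901: taut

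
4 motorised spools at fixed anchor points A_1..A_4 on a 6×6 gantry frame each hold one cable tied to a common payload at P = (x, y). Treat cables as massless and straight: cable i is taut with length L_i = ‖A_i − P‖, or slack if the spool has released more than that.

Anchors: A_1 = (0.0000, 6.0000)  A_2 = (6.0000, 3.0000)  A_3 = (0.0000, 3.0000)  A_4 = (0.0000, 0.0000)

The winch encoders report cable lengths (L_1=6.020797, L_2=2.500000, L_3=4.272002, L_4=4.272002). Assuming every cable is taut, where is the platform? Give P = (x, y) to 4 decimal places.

expand ‖A_i−P‖²=L_i² and subtract eq 1 (c_i ≔ ‖A_i‖²−L_i²)
c_1 = 0.0000+36.0000−36.2500 = -0.2500
eq1−eq2 → [-12.0000  6.0000]·P = -39.0000
eq1−eq3 → [0.0000  6.0000]·P = 9.0000
eq1−eq4 → [0.0000  12.0000]·P = 18.0000
2×2 solve → P = (4.0000, 1.5000)
check cable 4: ‖A_4−P‖² = 18.2500 ≈ L_4² = 18.2500 ✓

(4.0000, 1.5000)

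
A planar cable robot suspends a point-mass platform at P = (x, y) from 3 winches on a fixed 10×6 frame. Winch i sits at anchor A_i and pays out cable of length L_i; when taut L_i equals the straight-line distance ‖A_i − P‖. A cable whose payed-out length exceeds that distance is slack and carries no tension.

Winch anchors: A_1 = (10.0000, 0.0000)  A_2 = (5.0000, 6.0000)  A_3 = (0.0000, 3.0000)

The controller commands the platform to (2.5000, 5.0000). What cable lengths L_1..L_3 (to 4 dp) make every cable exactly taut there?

L_1: Δ = A_1−P = (7.5000, -5.0000) → ‖Δ‖ = √81.2500 = 9.0139
L_2: Δ = A_2−P = (2.5000, 1.0000) → ‖Δ‖ = √7.2500 = 2.6926
L_3: Δ = A_3−P = (-2.5000, -2.0000) → ‖Δ‖ = √10.2500 = 3.2016

(9.0139, 2.6926, 3.2016)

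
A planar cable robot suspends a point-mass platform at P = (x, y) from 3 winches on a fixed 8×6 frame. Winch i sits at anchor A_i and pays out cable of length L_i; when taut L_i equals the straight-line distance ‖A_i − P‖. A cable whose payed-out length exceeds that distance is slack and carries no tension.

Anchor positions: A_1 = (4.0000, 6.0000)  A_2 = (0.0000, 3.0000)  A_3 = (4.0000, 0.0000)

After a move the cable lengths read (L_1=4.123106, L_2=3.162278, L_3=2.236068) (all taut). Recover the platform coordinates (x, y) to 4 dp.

(3.0000, 2.0000)

expand ‖A_i−P‖²=L_i² and subtract eq 1 (k_i ≔ ‖A_i‖²−L_i²)
k_1 = 16.0000+36.0000−17.0000 = 35.0000
eq1−eq2 → [8.0000  6.0000]·P = 36.0000
eq1−eq3 → [0.0000  12.0000]·P = 24.0000
2×2 solve → P = (3.0000, 2.0000)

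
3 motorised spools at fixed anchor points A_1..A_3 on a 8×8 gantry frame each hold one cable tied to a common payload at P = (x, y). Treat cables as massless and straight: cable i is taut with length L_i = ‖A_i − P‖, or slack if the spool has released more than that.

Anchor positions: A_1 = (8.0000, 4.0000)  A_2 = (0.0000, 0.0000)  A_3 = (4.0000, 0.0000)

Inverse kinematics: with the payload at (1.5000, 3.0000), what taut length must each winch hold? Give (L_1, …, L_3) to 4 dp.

(6.5765, 3.3541, 3.9051)

cable 1: Δx=6.5000, Δy=1.0000; L_1 = √(Δx²+Δy²) = 6.5765
cable 2: Δx=-1.5000, Δy=-3.0000; L_2 = √(Δx²+Δy²) = 3.3541
cable 3: Δx=2.5000, Δy=-3.0000; L_3 = √(Δx²+Δy²) = 3.9051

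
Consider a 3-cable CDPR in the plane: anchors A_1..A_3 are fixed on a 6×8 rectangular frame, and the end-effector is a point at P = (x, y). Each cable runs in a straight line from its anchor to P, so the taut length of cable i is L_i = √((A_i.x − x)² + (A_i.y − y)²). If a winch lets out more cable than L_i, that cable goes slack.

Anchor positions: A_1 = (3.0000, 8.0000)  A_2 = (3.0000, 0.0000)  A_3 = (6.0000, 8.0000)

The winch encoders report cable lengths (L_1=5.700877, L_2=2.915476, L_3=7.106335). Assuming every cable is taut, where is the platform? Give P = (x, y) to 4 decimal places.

each cable: (A_i−P)·(A_i−P) = L_i²; let k_i = ‖A_i‖²−L_i²
k_1 = 9.0000+64.0000−32.5000 = 40.5000
row 1: 0.0000x + 16.0000y = 40.0000  (k_2=0.5000)
row 2: -6.0000x + 0.0000y = -9.0000  (k_3=49.5000)
Cramer on rows 1–2 → x = 1.5000, y = 2.5000

(1.5000, 2.5000)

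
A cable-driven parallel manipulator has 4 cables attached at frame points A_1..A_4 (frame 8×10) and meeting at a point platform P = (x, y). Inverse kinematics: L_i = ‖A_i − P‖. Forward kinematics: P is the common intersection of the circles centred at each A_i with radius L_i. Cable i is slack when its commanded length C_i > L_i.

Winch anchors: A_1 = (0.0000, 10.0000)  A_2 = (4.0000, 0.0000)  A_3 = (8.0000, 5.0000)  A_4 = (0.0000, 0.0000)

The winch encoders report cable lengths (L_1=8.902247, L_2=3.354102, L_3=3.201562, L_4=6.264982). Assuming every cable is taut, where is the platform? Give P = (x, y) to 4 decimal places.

circle eqns → linear via eq_j − eq_1; set q_j = A_j·A_j − L_j²
q_1 = 0.0000+100.0000−79.2500 = 20.7500
-8.0000·x + 20.0000·y = q_1−q_2 = 16.0000
-16.0000·x + 10.0000·y = q_1−q_3 = -58.0000
0.0000·x + 20.0000·y = q_1−q_4 = 60.0000
solve first two rows → x=5.5000, y=3.0000
check cable 4: ‖A_4−P‖² = 39.2500 ≈ L_4² = 39.2500 ✓

(5.5000, 3.0000)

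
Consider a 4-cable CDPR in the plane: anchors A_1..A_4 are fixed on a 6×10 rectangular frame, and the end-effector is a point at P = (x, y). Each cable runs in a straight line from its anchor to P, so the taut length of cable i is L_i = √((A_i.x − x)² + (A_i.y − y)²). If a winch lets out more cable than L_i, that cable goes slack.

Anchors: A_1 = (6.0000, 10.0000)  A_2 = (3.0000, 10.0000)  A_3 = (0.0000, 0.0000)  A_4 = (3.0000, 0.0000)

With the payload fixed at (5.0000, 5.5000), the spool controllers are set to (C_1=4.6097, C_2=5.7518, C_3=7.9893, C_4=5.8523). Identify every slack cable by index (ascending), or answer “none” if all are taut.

2, 3

cable 1: L_1 = ‖A_1−P‖ = 4.6098;  C_1 = 4.6097 → taut
cable 2: L_2 = ‖A_2−P‖ = 4.9244;  C_2 = 5.7518 → slack
cable 3: L_3 = ‖A_3−P‖ = 7.4330;  C_3 = 7.9893 → slack
cable 4: L_4 = ‖A_4−P‖ = 5.8523;  C_4 = 5.8523 → taut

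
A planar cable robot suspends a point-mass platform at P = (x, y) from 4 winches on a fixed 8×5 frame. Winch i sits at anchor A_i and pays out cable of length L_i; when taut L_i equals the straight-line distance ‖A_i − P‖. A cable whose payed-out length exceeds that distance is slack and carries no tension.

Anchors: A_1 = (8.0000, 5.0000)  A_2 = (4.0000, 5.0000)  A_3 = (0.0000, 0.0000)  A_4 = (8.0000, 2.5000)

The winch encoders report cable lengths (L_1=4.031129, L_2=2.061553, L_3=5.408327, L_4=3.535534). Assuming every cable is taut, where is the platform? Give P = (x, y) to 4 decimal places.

(4.5000, 3.0000)

each cable: (A_i−P)·(A_i−P) = L_i²; let c_i = ‖A_i‖²−L_i²
c_1 = 64.0000+25.0000−16.2500 = 72.7500
row 1: 8.0000x + 0.0000y = 36.0000  (c_2=36.7500)
row 2: 16.0000x + 10.0000y = 102.0000  (c_3=-29.2500)
row 3: 0.0000x + 5.0000y = 15.0000  (c_4=57.7500)
Cramer on rows 1–2 → x = 4.5000, y = 3.0000
check cable 4: ‖A_4−P‖² = 12.5000 ≈ L_4² = 12.5000 ✓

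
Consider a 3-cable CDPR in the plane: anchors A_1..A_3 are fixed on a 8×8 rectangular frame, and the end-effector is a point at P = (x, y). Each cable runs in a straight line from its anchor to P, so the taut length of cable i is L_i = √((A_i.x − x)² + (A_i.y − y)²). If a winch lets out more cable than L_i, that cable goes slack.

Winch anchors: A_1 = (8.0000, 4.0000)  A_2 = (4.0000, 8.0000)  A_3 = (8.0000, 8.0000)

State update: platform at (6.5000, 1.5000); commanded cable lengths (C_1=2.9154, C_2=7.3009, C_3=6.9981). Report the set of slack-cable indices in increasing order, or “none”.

i=1: geometric 2.9155 vs commanded 2.9154 ⇒ taut
i=2: geometric 6.9642 vs commanded 7.3009 ⇒ slack
i=3: geometric 6.6708 vs commanded 6.9981 ⇒ slack

2, 3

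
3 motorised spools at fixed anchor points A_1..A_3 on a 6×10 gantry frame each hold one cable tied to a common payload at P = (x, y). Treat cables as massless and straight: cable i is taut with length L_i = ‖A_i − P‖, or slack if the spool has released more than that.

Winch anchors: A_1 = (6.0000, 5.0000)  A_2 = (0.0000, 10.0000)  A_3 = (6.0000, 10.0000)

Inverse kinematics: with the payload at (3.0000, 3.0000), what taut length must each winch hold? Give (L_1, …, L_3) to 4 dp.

(3.6056, 7.6158, 7.6158)

cable 1: Δx=3.0000, Δy=2.0000; L_1 = √(Δx²+Δy²) = 3.6056
cable 2: Δx=-3.0000, Δy=7.0000; L_2 = √(Δx²+Δy²) = 7.6158
cable 3: Δx=3.0000, Δy=7.0000; L_3 = √(Δx²+Δy²) = 7.6158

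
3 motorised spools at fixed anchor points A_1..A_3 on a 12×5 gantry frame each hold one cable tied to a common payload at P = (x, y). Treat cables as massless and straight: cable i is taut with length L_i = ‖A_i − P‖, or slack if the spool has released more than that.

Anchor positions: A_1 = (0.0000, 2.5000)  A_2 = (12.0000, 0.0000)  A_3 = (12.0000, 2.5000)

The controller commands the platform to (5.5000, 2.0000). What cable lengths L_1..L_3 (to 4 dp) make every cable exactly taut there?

(5.5227, 6.8007, 6.5192)

L_1 = √((0.0000−5.5000)² + (2.5000−2.0000)²) = 5.5227
L_2 = √((12.0000−5.5000)² + (0.0000−2.0000)²) = 6.8007
L_3 = √((12.0000−5.5000)² + (2.5000−2.0000)²) = 6.5192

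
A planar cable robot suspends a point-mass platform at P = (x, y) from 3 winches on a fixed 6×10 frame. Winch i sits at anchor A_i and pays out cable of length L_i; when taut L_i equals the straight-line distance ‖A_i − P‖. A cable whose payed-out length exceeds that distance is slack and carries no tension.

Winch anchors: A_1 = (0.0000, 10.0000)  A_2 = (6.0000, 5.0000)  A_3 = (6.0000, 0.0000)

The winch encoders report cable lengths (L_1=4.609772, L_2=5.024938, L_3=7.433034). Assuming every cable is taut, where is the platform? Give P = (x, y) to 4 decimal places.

each cable: (A_i−P)·(A_i−P) = L_i²; let q_i = ‖A_i‖²−L_i²
q_1 = 0.0000+100.0000−21.2500 = 78.7500
row 1: -12.0000x + 10.0000y = 43.0000  (q_2=35.7500)
row 2: -12.0000x + 20.0000y = 98.0000  (q_3=-19.2500)
Cramer on rows 1–2 → x = 1.0000, y = 5.5000

(1.0000, 5.5000)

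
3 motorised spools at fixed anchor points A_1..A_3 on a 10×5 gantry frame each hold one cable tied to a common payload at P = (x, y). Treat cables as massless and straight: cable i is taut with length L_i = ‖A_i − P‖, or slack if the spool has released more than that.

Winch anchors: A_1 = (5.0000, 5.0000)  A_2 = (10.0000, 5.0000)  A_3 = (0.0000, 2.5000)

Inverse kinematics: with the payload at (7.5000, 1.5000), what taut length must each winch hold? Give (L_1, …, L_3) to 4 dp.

(4.3012, 4.3012, 7.5664)

L_1 = √((5.0000−7.5000)² + (5.0000−1.5000)²) = 4.3012
L_2 = √((10.0000−7.5000)² + (5.0000−1.5000)²) = 4.3012
L_3 = √((0.0000−7.5000)² + (2.5000−1.5000)²) = 7.5664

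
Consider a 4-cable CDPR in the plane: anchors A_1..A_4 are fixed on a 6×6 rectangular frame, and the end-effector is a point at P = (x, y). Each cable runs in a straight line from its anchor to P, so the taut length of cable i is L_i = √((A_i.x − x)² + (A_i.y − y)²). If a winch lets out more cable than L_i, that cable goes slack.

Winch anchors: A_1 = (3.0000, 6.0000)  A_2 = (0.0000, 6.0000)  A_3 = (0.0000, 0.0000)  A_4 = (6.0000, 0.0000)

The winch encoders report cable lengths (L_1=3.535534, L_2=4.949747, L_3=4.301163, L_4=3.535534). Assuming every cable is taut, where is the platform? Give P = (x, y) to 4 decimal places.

(3.5000, 2.5000)

each cable: (A_i−P)·(A_i−P) = L_i²; let c_i = ‖A_i‖²−L_i²
c_1 = 9.0000+36.0000−12.5000 = 32.5000
row 1: 6.0000x + 0.0000y = 21.0000  (c_2=11.5000)
row 2: 6.0000x + 12.0000y = 51.0000  (c_3=-18.5000)
row 3: -6.0000x + 12.0000y = 9.0000  (c_4=23.5000)
Cramer on rows 1–2 → x = 3.5000, y = 2.5000
check cable 4: ‖A_4−P‖² = 12.5000 ≈ L_4² = 12.5000 ✓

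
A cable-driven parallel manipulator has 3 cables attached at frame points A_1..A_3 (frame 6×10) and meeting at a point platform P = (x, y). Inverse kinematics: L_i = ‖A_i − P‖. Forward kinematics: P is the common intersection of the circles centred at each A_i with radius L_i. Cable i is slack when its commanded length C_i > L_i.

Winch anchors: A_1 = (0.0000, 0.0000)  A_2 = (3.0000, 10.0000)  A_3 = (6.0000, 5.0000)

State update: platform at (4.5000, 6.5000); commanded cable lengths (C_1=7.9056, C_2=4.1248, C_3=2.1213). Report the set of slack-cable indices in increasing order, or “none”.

i=1: geometric 7.9057 vs commanded 7.9056 ⇒ taut
i=2: geometric 3.8079 vs commanded 4.1248 ⇒ slack
i=3: geometric 2.1213 vs commanded 2.1213 ⇒ taut

2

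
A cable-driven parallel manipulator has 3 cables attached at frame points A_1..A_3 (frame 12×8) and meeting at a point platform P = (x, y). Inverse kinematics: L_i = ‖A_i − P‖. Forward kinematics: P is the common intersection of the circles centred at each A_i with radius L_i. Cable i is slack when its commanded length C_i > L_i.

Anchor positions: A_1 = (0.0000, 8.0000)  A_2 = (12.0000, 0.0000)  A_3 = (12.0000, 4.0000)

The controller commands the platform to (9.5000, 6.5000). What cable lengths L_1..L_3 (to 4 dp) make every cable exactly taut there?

L_1 = √((0.0000−9.5000)² + (8.0000−6.5000)²) = 9.6177
L_2 = √((12.0000−9.5000)² + (0.0000−6.5000)²) = 6.9642
L_3 = √((12.0000−9.5000)² + (4.0000−6.5000)²) = 3.5355

(9.6177, 6.9642, 3.5355)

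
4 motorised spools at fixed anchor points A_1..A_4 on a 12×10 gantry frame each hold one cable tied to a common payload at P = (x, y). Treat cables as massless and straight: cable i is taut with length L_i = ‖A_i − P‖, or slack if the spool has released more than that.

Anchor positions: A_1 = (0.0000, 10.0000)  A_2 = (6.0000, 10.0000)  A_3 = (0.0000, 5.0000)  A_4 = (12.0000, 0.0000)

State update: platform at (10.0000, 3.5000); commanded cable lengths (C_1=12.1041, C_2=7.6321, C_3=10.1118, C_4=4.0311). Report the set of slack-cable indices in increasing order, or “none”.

1

cable 1: L_1 = ‖A_1−P‖ = 11.9269;  C_1 = 12.1041 → slack
cable 2: L_2 = ‖A_2−P‖ = 7.6322;  C_2 = 7.6321 → taut
cable 3: L_3 = ‖A_3−P‖ = 10.1119;  C_3 = 10.1118 → taut
cable 4: L_4 = ‖A_4−P‖ = 4.0311;  C_4 = 4.0311 → taut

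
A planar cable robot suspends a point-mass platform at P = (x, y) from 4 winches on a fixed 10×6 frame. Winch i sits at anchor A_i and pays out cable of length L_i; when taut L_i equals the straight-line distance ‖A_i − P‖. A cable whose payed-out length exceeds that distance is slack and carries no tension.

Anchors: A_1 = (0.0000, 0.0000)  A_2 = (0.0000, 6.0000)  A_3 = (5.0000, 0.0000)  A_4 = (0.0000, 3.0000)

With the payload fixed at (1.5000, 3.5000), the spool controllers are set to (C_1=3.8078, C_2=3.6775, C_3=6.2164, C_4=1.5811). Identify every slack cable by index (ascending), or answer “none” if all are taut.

2, 3

cable 1: L_1 = ‖A_1−P‖ = 3.8079;  C_1 = 3.8078 → taut
cable 2: L_2 = ‖A_2−P‖ = 2.9155;  C_2 = 3.6775 → slack
cable 3: L_3 = ‖A_3−P‖ = 4.9497;  C_3 = 6.2164 → slack
cable 4: L_4 = ‖A_4−P‖ = 1.5811;  C_4 = 1.5811 → taut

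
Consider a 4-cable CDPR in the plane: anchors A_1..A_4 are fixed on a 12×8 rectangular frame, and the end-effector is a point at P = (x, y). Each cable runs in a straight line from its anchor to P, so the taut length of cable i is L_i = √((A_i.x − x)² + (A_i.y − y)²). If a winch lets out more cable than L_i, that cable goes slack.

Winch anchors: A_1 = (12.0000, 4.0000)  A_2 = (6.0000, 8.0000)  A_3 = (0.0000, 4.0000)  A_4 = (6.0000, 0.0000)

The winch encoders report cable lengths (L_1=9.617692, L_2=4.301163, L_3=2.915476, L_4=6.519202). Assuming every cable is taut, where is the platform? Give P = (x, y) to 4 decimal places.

(2.5000, 5.5000)

each cable: (A_i−P)·(A_i−P) = L_i²; let q_i = ‖A_i‖²−L_i²
q_1 = 144.0000+16.0000−92.5000 = 67.5000
row 1: 12.0000x − 8.0000y = -14.0000  (q_2=81.5000)
row 2: 24.0000x + 0.0000y = 60.0000  (q_3=7.5000)
row 3: 12.0000x + 8.0000y = 74.0000  (q_4=-6.5000)
Cramer on rows 1–2 → x = 2.5000, y = 5.5000
check cable 4: ‖A_4−P‖² = 42.5000 ≈ L_4² = 42.5000 ✓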